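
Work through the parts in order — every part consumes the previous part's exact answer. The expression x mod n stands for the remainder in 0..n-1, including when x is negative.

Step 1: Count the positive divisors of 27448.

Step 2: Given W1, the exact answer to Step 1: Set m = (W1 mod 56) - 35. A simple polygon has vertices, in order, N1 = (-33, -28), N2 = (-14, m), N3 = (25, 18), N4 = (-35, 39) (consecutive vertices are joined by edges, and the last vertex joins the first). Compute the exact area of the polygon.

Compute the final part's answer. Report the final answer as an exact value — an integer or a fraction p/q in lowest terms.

2165

Step 1: 27448 = 2^3 * 47 * 73; number of divisors = (3+1) * (1+1) * (1+1) = 16; answer 16
Step 2: W1 = 16; m = -19; cross terms: (-33*-19 - -14*-28)=235, (-14*18 - 25*-19)=223, (25*39 - -35*18)=1605, (-35*-28 - -33*39)=2267; twice the area = |4330| = 4330; area = 2165; answer 2165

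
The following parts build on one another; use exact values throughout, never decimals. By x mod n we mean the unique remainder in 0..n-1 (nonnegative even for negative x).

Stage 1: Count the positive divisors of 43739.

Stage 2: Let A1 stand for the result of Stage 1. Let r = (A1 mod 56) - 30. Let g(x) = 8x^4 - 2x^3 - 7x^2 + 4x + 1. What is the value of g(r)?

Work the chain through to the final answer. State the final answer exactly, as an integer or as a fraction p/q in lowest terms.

Stage 1: 43739 = 191 * 229; number of divisors = (1+1) * (1+1) = 4; answer 4
Stage 2: A1 = 4; r = -26; 8*(-26)^4 - 2*(-26)^3 - 7*(-26)^2 + 4*(-26)^1 + 1 = (3655808) + (35152) + (-4732) + (-104) + (1) = 3686125; answer 3686125

3686125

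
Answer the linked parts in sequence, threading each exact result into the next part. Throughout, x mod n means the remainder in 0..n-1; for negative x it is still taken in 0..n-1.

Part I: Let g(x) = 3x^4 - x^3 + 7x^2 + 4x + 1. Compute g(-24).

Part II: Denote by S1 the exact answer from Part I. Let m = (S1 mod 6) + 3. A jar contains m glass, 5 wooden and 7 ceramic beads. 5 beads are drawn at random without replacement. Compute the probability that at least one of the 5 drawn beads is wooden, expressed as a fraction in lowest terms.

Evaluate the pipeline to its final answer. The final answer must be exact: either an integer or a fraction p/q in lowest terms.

Part I: 3*(-24)^4 - 1*(-24)^3 + 7*(-24)^2 + 4*(-24)^1 + 1 = (995328) + (13824) + (4032) + (-96) + (1) = 1013089; answer 1013089
Part II: S1 = 1013089; m = 4; total draws C(16,5) = 4368; complement C(11,5) = 462; favorable 4368 - 462 = 3906; P = 93/104; answer 93/104

93/104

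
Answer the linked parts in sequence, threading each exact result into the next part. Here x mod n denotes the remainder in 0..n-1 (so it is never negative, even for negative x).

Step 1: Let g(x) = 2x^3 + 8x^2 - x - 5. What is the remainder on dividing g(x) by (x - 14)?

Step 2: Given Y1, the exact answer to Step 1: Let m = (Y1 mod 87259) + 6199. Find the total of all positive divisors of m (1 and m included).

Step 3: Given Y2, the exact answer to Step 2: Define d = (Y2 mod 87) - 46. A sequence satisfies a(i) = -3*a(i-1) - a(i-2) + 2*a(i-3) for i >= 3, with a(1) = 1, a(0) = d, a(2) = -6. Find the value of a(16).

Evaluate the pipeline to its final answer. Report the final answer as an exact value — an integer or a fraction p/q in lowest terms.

868751

Step 1: remainder = value at the root: 2*(14)^3 + 8*(14)^2 - 1*(14)^1 - 5 = (5488) + (1568) + (-14) + (-5) = 7037; answer 7037
Step 2: Y1 = 7037; m = 13236; 13236 = 2^2 * 3 * 1103; sigma = (1 + 2 + 4) * (1 + 3) * (1 + 1103) = 7 * 4 * 1104 = 30912; answer 30912
Step 3: Y2 = 30912; d = -19; a(3) = -3*(-6) - 1*(1) + 2*(-19) = -21; iterating: a(3)=-21, a(4)=71, a(5)=-204, a(6)=499, a(7)=-1151, a(8)=2546, a(9)=-5489, a(10)=11619, a(11)=-24276, a(12)=50231, a(13)=-103179, a(14)=210754, a(15)=-428621, a(16)=868751; answer 868751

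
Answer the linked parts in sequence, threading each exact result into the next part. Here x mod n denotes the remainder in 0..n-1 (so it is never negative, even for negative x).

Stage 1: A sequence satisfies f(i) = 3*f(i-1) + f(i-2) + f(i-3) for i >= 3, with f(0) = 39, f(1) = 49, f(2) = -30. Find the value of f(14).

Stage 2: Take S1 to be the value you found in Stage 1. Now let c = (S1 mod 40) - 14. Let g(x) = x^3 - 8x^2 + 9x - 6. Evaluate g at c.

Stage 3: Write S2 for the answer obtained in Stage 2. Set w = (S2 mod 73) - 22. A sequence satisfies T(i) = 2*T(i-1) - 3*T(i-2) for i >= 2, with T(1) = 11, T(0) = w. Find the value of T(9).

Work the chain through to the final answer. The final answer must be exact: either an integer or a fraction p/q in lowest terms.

Stage 1: f(3) = 3*(-30) + 1*(49) + 1*(39) = -2; iterating: f(3)=-2, f(4)=13, f(5)=7, f(6)=32, f(7)=116, f(8)=387, f(9)=1309, f(10)=4430, f(11)=14986, f(12)=50697, f(13)=171507, f(14)=580204; answer 580204
Stage 2: S1 = 580204; c = -10; 1*(-10)^3 - 8*(-10)^2 + 9*(-10)^1 - 6 = (-1000) + (-800) + (-90) + (-6) = -1896; answer -1896
Stage 3: S2 = -1896; w = -20; T(2) = 2*(11) - 3*(-20) = 82; iterating: T(2)=82, T(3)=131, T(4)=16, T(5)=-361, T(6)=-770, T(7)=-457, T(8)=1396, T(9)=4163; answer 4163

4163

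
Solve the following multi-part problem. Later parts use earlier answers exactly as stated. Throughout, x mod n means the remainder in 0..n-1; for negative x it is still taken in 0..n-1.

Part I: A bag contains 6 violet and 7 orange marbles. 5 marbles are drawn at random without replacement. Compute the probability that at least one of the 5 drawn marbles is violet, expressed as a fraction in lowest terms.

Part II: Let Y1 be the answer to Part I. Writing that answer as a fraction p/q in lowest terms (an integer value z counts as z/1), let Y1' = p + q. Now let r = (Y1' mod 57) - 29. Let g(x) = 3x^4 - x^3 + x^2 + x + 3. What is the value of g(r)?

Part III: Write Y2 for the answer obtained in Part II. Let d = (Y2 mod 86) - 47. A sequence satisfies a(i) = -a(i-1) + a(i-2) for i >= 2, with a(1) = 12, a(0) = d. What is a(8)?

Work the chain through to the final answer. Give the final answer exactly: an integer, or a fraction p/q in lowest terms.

Part I: total draws C(13,5) = 1287; complement C(7,5) = 21; favorable 1287 - 21 = 1266; P = 422/429; answer 422/429
Part II: Y1 = 422/429; threaded value p + q = 851; r = 24; 3*(24)^4 - 1*(24)^3 + 1*(24)^2 + 1*(24)^1 + 3 = (995328) + (-13824) + (576) + (24) + (3) = 982107; answer 982107
Part III: Y2 = 982107; d = 26; a(2) = -1*(12) + 1*(26) = 14; iterating: a(2)=14, a(3)=-2, a(4)=16, a(5)=-18, a(6)=34, a(7)=-52, a(8)=86; answer 86

86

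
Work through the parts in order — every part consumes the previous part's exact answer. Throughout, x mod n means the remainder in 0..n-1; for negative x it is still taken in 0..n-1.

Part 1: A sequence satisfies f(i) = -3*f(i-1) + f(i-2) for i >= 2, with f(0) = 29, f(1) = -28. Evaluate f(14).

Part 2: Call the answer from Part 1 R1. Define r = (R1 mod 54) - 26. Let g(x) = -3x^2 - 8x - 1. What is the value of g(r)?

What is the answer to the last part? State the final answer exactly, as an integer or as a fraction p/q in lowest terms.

-4

Part 1: f(2) = -3*(-28) + 1*(29) = 113; iterating: f(2)=113, f(3)=-367, f(4)=1214, f(5)=-4009, f(6)=13241, f(7)=-43732, f(8)=144437, f(9)=-477043, f(10)=1575566, f(11)=-5203741, f(12)=17186789, f(13)=-56764108, f(14)=187479113; answer 187479113
Part 2: R1 = 187479113; r = -3; -3*(-3)^2 - 8*(-3)^1 - 1 = (-27) + (24) + (-1) = -4; answer -4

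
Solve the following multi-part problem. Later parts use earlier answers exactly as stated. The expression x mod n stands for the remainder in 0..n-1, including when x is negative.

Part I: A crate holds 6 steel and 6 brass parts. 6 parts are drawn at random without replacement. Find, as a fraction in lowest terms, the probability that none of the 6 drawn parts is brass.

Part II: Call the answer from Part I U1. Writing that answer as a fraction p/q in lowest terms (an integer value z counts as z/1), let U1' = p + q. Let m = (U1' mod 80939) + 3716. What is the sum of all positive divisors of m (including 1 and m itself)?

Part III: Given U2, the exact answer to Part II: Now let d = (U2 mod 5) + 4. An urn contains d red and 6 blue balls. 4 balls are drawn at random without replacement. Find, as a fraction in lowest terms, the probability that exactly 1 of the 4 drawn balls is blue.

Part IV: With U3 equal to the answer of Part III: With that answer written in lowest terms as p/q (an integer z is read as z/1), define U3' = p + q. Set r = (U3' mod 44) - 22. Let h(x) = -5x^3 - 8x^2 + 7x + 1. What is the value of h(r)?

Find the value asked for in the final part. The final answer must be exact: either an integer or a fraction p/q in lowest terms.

Part I: total draws C(12,6) = 924; favorable C(6,6) = 1; P = 1/924; answer 1/924
Part II: U1 = 1/924; threaded value p + q = 925; m = 4641; 4641 = 3 * 7 * 13 * 17; sigma = (1 + 3) * (1 + 7) * (1 + 13) * (1 + 17) = 4 * 8 * 14 * 18 = 8064; answer 8064
Part III: U2 = 8064; d = 8; total draws C(14,4) = 1001; favorable C(6,1)*C(8,3) = 336; P = 48/143; answer 48/143
Part IV: U3 = 48/143; threaded value p + q = 191; r = -7; -5*(-7)^3 - 8*(-7)^2 + 7*(-7)^1 + 1 = (1715) + (-392) + (-49) + (1) = 1275; answer 1275

1275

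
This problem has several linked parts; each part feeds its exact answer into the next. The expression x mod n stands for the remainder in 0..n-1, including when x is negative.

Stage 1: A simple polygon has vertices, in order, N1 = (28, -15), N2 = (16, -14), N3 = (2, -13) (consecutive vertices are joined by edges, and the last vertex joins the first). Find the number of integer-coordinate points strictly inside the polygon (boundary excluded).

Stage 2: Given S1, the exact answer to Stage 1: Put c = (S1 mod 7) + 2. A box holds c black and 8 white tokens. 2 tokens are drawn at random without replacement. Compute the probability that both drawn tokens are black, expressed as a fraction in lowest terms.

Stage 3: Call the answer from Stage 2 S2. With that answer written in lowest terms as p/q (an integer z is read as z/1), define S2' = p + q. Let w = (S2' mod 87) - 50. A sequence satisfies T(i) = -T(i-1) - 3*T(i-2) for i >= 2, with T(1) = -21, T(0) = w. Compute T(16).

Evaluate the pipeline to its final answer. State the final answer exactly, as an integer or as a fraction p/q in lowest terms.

91671

Stage 1: cross terms: (28*-14 - 16*-15)=-152, (16*-13 - 2*-14)=-180, (2*-15 - 28*-13)=334; twice the area = |2| = 2; area = 1; boundary points = 1 + 1 + 2 = 4; strictly interior points = area - boundary/2 + 1 = 0; answer 0
Stage 2: S1 = 0; c = 2; total draws C(10,2) = 45; favorable C(2,2) = 1; P = 1/45; answer 1/45
Stage 3: S2 = 1/45; threaded value p + q = 46; w = -4; T(2) = -1*(-21) - 3*(-4) = 33; iterating: T(2)=33, T(3)=30, T(4)=-129, T(5)=39, T(6)=348, T(7)=-465, T(8)=-579, T(9)=1974, T(10)=-237, T(11)=-5685, T(12)=6396, T(13)=10659, T(14)=-29847, T(15)=-2130, T(16)=91671; answer 91671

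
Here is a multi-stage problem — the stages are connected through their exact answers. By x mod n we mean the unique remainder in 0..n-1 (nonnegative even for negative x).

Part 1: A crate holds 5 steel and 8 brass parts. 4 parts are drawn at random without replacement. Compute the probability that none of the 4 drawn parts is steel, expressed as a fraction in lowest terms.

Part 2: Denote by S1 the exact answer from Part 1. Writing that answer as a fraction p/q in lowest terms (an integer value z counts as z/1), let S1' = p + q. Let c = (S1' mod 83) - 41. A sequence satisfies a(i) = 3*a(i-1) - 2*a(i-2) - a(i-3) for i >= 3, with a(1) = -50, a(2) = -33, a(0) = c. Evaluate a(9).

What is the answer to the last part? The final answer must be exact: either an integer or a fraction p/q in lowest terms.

3673

Part 1: total draws C(13,4) = 715; favorable C(8,4) = 70; P = 14/143; answer 14/143
Part 2: S1 = 14/143; threaded value p + q = 157; c = 33; a(3) = 3*(-33) - 2*(-50) - 1*(33) = -32; iterating: a(3)=-32, a(4)=20, a(5)=157, a(6)=463, a(7)=1055, a(8)=2082, a(9)=3673; answer 3673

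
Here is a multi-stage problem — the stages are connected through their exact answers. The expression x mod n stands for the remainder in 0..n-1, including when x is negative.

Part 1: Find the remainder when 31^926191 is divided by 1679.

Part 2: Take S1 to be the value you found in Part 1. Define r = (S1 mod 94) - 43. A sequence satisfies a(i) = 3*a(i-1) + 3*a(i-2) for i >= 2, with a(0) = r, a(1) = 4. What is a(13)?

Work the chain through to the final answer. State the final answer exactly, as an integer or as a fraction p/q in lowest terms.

Part 1: squarings mod 1679: 31^1=31, 31^2=961, 31^4=71, 31^8=4, 31^16=16, 31^32=256, 31^64=55, 31^128=1346, 31^256=75, 31^512=588, 31^1024=1549, 31^2048=110, 31^4096=347, 31^8192=1200, 31^16384=1097, 31^32768=1245, 31^65536=308, 31^131072=840, 31^262144=420, 31^524288=105; 31^926191 = 31^1 * 31^2 * 31^4 * 31^8 * 31^32 * 31^64 * 31^128 * 31^256 * 31^8192 * 31^131072 * 31^262144 * 31^524288 = 1421 (mod 1679); answer 1421
Part 2: S1 = 1421; r = -32; a(2) = 3*(4) + 3*(-32) = -84; iterating: a(2)=-84, a(3)=-240, a(4)=-972, a(5)=-3636, a(6)=-13824, a(7)=-52380, a(8)=-198612, a(9)=-752976, a(10)=-2854764, a(11)=-10823220, a(12)=-41033952, a(13)=-155571516; answer -155571516

-155571516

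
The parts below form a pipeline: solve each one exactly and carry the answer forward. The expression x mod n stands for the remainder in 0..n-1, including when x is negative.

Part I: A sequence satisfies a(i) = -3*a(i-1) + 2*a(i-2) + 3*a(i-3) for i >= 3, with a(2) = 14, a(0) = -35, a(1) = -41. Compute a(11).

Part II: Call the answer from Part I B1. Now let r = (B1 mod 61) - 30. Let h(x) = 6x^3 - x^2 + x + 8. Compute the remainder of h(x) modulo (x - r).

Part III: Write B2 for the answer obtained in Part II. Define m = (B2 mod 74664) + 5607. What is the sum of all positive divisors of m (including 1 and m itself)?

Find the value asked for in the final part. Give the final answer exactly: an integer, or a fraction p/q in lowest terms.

Part I: a(3) = -3*(14) + 2*(-41) + 3*(-35) = -229; iterating: a(3)=-229, a(4)=592, a(5)=-2192, a(6)=7073, a(7)=-23827, a(8)=79051, a(9)=-263588, a(10)=877385, a(11)=-2922178; answer -2922178
Part II: B1 = -2922178; r = -3; remainder = value at the root: 6*(-3)^3 - 1*(-3)^2 + 1*(-3)^1 + 8 = (-162) + (-9) + (-3) + (8) = -166; answer -166
Part III: B2 = -166; m = 80105; 80105 = 5 * 37 * 433; sigma = (1 + 5) * (1 + 37) * (1 + 433) = 6 * 38 * 434 = 98952; answer 98952

98952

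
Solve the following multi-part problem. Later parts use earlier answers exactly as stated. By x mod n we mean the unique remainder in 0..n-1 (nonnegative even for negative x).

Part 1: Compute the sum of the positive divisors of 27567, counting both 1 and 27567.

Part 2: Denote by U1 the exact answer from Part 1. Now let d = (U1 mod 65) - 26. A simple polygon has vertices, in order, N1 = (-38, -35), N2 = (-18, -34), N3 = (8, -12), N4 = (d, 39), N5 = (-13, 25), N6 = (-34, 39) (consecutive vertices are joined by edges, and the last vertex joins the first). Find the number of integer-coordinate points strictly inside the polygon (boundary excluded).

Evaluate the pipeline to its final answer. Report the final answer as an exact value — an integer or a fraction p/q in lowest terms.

3115

Part 1: 27567 = 3^3 * 1021; sigma = (1 + 3 + 9 + 27) * (1 + 1021) = 40 * 1022 = 40880; answer 40880
Part 2: U1 = 40880; d = 34; cross terms: (-38*-34 - -18*-35)=662, (-18*-12 - 8*-34)=488, (8*39 - 34*-12)=720, (34*25 - -13*39)=1357, (-13*39 - -34*25)=343, (-34*-35 - -38*39)=2672; twice the area = |6242| = 6242; area = 3121; boundary points = 1 + 2 + 1 + 1 + 7 + 2 = 14; strictly interior points = area - boundary/2 + 1 = 3115; answer 3115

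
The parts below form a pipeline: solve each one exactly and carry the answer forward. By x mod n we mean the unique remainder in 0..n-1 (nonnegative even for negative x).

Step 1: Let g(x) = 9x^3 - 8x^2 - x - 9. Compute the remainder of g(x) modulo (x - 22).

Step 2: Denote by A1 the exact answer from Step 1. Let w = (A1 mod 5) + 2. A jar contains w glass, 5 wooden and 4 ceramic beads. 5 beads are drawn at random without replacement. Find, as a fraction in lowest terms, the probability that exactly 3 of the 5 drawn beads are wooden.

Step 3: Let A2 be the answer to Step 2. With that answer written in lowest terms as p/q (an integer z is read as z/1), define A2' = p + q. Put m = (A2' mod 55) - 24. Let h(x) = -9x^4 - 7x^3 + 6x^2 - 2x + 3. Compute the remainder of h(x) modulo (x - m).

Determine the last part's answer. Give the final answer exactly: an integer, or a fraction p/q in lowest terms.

-4916427

Step 1: remainder = value at the root: 9*(22)^3 - 8*(22)^2 - 1*(22)^1 - 9 = (95832) + (-3872) + (-22) + (-9) = 91929; answer 91929
Step 2: A1 = 91929; w = 6; total draws C(15,5) = 3003; favorable C(5,3)*C(10,2) = 450; P = 150/1001; answer 150/1001
Step 3: A2 = 150/1001; threaded value p + q = 1151; m = 27; remainder = value at the root: -9*(27)^4 - 7*(27)^3 + 6*(27)^2 - 2*(27)^1 + 3 = (-4782969) + (-137781) + (4374) + (-54) + (3) = -4916427; answer -4916427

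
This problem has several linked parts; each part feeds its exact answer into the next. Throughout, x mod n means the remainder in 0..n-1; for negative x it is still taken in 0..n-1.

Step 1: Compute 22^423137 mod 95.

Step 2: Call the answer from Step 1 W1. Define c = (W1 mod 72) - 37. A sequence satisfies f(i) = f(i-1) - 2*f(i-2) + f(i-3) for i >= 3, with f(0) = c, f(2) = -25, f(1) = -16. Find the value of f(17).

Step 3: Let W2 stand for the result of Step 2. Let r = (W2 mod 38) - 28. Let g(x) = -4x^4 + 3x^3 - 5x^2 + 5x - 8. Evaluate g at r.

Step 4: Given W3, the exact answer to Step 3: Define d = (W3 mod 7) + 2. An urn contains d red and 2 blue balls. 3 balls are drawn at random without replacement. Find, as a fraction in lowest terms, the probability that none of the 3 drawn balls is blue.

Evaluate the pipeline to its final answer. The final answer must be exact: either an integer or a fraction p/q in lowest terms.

Step 1: squarings mod 95: 22^1=22, 22^2=9, 22^4=81, 22^8=6, 22^16=36, 22^32=61, 22^64=16, 22^128=66, 22^256=81, 22^512=6, 22^1024=36, 22^2048=61, 22^4096=16, 22^8192=66, 22^16384=81, 22^32768=6, 22^65536=36, 22^131072=61, 22^262144=16; 22^423137 = 22^1 * 22^32 * 22^64 * 22^128 * 22^1024 * 22^4096 * 22^8192 * 22^16384 * 22^131072 * 22^262144 = 67 (mod 95); answer 67
Step 2: W1 = 67; c = 30; f(3) = 1*(-25) - 2*(-16) + 1*(30) = 37; iterating: f(3)=37, f(4)=71, f(5)=-28, f(6)=-133, f(7)=-6, f(8)=232, f(9)=111, f(10)=-359, f(11)=-349, f(12)=480, f(13)=819, f(14)=-490, f(15)=-1648, f(16)=151, f(17)=2957; answer 2957
Step 3: W2 = 2957; r = 3; -4*(3)^4 + 3*(3)^3 - 5*(3)^2 + 5*(3)^1 - 8 = (-324) + (81) + (-45) + (15) + (-8) = -281; answer -281
Step 4: W3 = -281; d = 8; total draws C(10,3) = 120; favorable C(8,3) = 56; P = 7/15; answer 7/15

7/15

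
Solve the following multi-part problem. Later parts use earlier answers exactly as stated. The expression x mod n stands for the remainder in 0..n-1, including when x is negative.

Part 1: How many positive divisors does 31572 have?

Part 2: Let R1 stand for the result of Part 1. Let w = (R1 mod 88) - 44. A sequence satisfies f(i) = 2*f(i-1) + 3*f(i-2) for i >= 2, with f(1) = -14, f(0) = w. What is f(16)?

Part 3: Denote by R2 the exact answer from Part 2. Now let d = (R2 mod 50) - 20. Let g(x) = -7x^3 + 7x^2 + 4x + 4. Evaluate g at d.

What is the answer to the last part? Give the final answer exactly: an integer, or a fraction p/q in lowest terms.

-316

Part 1: 31572 = 2^2 * 3^2 * 877; number of divisors = (2+1) * (2+1) * (1+1) = 18; answer 18
Part 2: R1 = 18; w = -26; f(2) = 2*(-14) + 3*(-26) = -106; iterating: f(2)=-106, f(3)=-254, f(4)=-826, f(5)=-2414, f(6)=-7306, f(7)=-21854, f(8)=-65626, f(9)=-196814, f(10)=-590506, f(11)=-1771454, f(12)=-5314426, f(13)=-15943214, f(14)=-47829706, f(15)=-143489054, f(16)=-430467226; answer -430467226
Part 3: R2 = -430467226; d = 4; -7*(4)^3 + 7*(4)^2 + 4*(4)^1 + 4 = (-448) + (112) + (16) + (4) = -316; answer -316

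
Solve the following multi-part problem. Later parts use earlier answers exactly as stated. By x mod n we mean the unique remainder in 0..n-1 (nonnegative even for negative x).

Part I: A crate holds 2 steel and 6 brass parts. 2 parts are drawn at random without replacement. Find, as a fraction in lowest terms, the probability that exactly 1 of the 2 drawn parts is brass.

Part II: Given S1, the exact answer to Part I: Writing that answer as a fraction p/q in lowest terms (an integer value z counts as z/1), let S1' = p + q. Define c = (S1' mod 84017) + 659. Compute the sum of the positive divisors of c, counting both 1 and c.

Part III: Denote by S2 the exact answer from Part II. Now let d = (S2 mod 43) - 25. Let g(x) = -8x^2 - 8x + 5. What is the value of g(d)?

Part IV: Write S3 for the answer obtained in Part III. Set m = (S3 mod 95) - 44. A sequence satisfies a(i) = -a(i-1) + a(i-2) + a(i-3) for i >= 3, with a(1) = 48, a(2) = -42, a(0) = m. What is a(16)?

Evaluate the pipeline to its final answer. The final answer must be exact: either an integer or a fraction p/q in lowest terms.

-651

Part I: total draws C(8,2) = 28; favorable C(6,1)*C(2,1) = 12; P = 3/7; answer 3/7
Part II: S1 = 3/7; threaded value p + q = 10; c = 669; 669 = 3 * 223; sigma = (1 + 3) * (1 + 223) = 4 * 224 = 896; answer 896
Part III: S2 = 896; d = 11; -8*(11)^2 - 8*(11)^1 + 5 = (-968) + (-88) + (5) = -1051; answer -1051
Part IV: S3 = -1051; m = 45; a(3) = -1*(-42) + 1*(48) + 1*(45) = 135; iterating: a(3)=135, a(4)=-129, a(5)=222, a(6)=-216, a(7)=309, a(8)=-303, a(9)=396, a(10)=-390, a(11)=483, a(12)=-477, a(13)=570, a(14)=-564, a(15)=657, a(16)=-651; answer -651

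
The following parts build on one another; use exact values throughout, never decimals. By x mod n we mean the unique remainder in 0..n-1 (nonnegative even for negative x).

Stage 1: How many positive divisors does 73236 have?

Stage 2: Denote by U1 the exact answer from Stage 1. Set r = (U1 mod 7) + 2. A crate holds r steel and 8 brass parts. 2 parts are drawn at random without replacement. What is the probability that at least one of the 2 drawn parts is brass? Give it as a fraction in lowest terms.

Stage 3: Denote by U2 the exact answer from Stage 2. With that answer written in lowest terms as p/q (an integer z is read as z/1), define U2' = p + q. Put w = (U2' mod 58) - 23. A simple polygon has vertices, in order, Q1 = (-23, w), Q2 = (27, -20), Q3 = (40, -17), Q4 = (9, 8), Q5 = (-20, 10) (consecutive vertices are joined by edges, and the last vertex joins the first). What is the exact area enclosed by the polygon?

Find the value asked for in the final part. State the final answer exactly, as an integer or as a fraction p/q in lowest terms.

1065

Stage 1: 73236 = 2^2 * 3 * 17 * 359; number of divisors = (2+1) * (1+1) * (1+1) * (1+1) = 24; answer 24
Stage 2: U1 = 24; r = 5; total draws C(13,2) = 78; complement C(5,2) = 10; favorable 78 - 10 = 68; P = 34/39; answer 34/39
Stage 3: U2 = 34/39; threaded value p + q = 73; w = -8; cross terms: (-23*-20 - 27*-8)=676, (27*-17 - 40*-20)=341, (40*8 - 9*-17)=473, (9*10 - -20*8)=250, (-20*-8 - -23*10)=390; twice the area = |2130| = 2130; area = 1065; answer 1065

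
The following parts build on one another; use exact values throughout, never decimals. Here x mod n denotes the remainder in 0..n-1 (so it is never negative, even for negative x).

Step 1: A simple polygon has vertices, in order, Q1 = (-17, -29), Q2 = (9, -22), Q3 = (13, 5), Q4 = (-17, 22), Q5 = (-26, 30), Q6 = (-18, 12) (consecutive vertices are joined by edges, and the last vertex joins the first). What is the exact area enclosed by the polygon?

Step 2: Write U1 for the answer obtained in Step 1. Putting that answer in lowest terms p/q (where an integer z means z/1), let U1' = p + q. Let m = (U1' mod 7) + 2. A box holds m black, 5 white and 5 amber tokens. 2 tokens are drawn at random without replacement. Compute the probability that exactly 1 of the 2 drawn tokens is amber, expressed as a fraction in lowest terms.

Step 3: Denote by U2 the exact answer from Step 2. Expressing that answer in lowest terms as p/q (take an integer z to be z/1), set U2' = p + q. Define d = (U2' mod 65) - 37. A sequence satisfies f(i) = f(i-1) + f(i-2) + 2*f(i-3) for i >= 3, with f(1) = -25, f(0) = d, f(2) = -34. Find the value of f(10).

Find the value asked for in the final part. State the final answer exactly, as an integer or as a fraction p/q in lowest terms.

Step 1: cross terms: (-17*-22 - 9*-29)=635, (9*5 - 13*-22)=331, (13*22 - -17*5)=371, (-17*30 - -26*22)=62, (-26*12 - -18*30)=228, (-18*-29 - -17*12)=726; twice the area = |2353| = 2353; area = 2353/2; answer 2353/2
Step 2: U1 = 2353/2; threaded value p + q = 2355; m = 5; total draws C(15,2) = 105; favorable C(5,1)*C(10,1) = 50; P = 10/21; answer 10/21
Step 3: U2 = 10/21; threaded value p + q = 31; d = -6; f(3) = 1*(-34) + 1*(-25) + 2*(-6) = -71; iterating: f(3)=-71, f(4)=-155, f(5)=-294, f(6)=-591, f(7)=-1195, f(8)=-2374, f(9)=-4751, f(10)=-9515; answer -9515

-9515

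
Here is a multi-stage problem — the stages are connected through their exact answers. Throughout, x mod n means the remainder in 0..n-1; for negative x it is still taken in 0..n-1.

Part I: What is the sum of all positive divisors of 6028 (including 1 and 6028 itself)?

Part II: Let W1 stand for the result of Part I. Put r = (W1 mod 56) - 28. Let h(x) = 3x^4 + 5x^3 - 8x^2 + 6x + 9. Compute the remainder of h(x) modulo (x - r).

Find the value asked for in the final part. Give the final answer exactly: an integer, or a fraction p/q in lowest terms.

1727777

Part I: 6028 = 2^2 * 11 * 137; sigma = (1 + 2 + 4) * (1 + 11) * (1 + 137) = 7 * 12 * 138 = 11592; answer 11592
Part II: W1 = 11592; r = -28; remainder = value at the root: 3*(-28)^4 + 5*(-28)^3 - 8*(-28)^2 + 6*(-28)^1 + 9 = (1843968) + (-109760) + (-6272) + (-168) + (9) = 1727777; answer 1727777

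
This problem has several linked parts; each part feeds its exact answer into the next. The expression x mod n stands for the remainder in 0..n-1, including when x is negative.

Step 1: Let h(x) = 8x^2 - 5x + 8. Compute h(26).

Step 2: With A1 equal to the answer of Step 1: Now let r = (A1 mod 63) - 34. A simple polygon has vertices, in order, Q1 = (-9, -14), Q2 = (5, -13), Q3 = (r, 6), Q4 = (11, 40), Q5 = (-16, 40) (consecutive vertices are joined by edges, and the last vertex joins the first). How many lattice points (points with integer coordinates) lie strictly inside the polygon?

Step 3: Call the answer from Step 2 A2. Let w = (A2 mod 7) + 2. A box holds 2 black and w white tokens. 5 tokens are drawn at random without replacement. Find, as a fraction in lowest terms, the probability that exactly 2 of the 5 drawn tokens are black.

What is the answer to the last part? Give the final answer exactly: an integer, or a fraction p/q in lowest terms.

5/14

Step 1: 8*(26)^2 - 5*(26)^1 + 8 = (5408) + (-130) + (8) = 5286; answer 5286
Step 2: A1 = 5286; r = 23; cross terms: (-9*-13 - 5*-14)=187, (5*6 - 23*-13)=329, (23*40 - 11*6)=854, (11*40 - -16*40)=1080, (-16*-14 - -9*40)=584; twice the area = |3034| = 3034; area = 1517; boundary points = 1 + 1 + 2 + 27 + 1 = 32; strictly interior points = area - boundary/2 + 1 = 1502; answer 1502
Step 3: A2 = 1502; w = 6; total draws C(8,5) = 56; favorable C(2,2)*C(6,3) = 20; P = 5/14; answer 5/14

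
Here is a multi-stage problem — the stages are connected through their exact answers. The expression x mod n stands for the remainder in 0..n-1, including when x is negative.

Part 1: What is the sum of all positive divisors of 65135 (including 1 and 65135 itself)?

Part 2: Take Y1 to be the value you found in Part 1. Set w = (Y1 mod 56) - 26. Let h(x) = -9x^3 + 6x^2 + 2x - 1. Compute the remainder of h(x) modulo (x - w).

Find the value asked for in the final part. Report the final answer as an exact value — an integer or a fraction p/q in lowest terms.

162187

Part 1: 65135 = 5 * 7 * 1861; sigma = (1 + 5) * (1 + 7) * (1 + 1861) = 6 * 8 * 1862 = 89376; answer 89376
Part 2: Y1 = 89376; w = -26; remainder = value at the root: -9*(-26)^3 + 6*(-26)^2 + 2*(-26)^1 - 1 = (158184) + (4056) + (-52) + (-1) = 162187; answer 162187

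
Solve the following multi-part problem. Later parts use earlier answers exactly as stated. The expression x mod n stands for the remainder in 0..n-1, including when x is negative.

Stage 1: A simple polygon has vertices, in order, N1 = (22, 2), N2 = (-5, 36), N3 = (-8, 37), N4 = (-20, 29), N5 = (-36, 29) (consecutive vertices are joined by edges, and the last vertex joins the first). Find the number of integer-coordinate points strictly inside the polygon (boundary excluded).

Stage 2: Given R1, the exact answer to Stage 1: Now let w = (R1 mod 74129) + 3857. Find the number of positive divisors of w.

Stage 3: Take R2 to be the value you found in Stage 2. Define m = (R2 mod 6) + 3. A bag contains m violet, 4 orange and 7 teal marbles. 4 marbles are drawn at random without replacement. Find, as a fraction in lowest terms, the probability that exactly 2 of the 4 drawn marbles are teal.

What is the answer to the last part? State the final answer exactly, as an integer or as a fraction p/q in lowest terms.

27/65

Stage 1: cross terms: (22*36 - -5*2)=802, (-5*37 - -8*36)=103, (-8*29 - -20*37)=508, (-20*29 - -36*29)=464, (-36*2 - 22*29)=-710; twice the area = |1167| = 1167; area = 1167/2; boundary points = 1 + 1 + 4 + 16 + 1 = 23; strictly interior points = area - boundary/2 + 1 = 573; answer 573
Stage 2: R1 = 573; w = 4430; 4430 = 2 * 5 * 443; number of divisors = (1+1) * (1+1) * (1+1) = 8; answer 8
Stage 3: R2 = 8; m = 5; total draws C(16,4) = 1820; favorable C(7,2)*C(9,2) = 756; P = 27/65; answer 27/65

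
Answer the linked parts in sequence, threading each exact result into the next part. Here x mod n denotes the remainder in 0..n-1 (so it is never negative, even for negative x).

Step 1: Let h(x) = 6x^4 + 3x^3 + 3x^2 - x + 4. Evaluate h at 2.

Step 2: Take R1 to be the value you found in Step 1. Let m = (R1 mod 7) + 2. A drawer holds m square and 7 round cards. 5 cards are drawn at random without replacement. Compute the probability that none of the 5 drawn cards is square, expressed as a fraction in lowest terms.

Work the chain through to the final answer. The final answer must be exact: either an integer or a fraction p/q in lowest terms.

1/12

Step 1: 6*(2)^4 + 3*(2)^3 + 3*(2)^2 - 1*(2)^1 + 4 = (96) + (24) + (12) + (-2) + (4) = 134; answer 134
Step 2: R1 = 134; m = 3; total draws C(10,5) = 252; favorable C(7,5) = 21; P = 1/12; answer 1/12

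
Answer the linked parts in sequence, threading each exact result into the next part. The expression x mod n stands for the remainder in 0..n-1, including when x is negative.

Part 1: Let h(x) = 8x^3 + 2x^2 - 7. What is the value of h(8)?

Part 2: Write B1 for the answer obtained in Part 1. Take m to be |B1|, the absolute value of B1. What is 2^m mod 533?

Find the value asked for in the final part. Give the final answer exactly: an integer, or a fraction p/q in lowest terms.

487

Part 1: 8*(8)^3 + 2*(8)^2 - 7 = (4096) + (128) + (-7) = 4217; answer 4217
Part 2: B1 = 4217; m = 4217; squarings mod 533: 2^1=2, 2^2=4, 2^4=16, 2^8=256, 2^16=510, 2^32=529, 2^64=16, 2^128=256, 2^256=510, 2^512=529, 2^1024=16, 2^2048=256, 2^4096=510; 2^4217 = 2^1 * 2^8 * 2^16 * 2^32 * 2^64 * 2^4096 = 487 (mod 533); answer 487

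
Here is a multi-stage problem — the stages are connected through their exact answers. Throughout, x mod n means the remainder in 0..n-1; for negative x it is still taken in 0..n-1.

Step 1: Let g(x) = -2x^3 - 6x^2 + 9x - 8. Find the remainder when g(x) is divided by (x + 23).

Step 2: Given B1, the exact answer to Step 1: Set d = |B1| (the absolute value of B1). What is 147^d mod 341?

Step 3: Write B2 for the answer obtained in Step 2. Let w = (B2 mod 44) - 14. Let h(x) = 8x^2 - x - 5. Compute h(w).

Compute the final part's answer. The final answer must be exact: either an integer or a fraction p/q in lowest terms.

1360

Step 1: remainder = value at the root: -2*(-23)^3 - 6*(-23)^2 + 9*(-23)^1 - 8 = (24334) + (-3174) + (-207) + (-8) = 20945; answer 20945
Step 2: B1 = 20945; d = 20945; squarings mod 341: 147^1=147, 147^2=126, 147^4=190, 147^8=295, 147^16=70, 147^32=126, 147^64=190, 147^128=295, 147^256=70, 147^512=126, 147^1024=190, 147^2048=295, 147^4096=70, 147^8192=126, 147^16384=190; 147^20945 = 147^1 * 147^16 * 147^64 * 147^128 * 147^256 * 147^4096 * 147^16384 = 309 (mod 341); answer 309
Step 3: B2 = 309; w = -13; 8*(-13)^2 - 1*(-13)^1 - 5 = (1352) + (13) + (-5) = 1360; answer 1360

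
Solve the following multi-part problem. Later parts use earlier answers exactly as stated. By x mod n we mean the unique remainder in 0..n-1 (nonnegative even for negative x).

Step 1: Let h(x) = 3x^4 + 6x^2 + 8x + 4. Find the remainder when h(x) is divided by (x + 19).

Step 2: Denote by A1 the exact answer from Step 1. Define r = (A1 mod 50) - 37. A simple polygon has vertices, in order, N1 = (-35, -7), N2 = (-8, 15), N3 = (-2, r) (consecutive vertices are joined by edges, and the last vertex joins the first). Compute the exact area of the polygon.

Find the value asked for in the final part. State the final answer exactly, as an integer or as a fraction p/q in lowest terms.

Step 1: remainder = value at the root: 3*(-19)^4 + 6*(-19)^2 + 8*(-19)^1 + 4 = (390963) + (2166) + (-152) + (4) = 392981; answer 392981
Step 2: A1 = 392981; r = -6; cross terms: (-35*15 - -8*-7)=-581, (-8*-6 - -2*15)=78, (-2*-7 - -35*-6)=-196; twice the area = |-699| = 699; area = 699/2; answer 699/2

699/2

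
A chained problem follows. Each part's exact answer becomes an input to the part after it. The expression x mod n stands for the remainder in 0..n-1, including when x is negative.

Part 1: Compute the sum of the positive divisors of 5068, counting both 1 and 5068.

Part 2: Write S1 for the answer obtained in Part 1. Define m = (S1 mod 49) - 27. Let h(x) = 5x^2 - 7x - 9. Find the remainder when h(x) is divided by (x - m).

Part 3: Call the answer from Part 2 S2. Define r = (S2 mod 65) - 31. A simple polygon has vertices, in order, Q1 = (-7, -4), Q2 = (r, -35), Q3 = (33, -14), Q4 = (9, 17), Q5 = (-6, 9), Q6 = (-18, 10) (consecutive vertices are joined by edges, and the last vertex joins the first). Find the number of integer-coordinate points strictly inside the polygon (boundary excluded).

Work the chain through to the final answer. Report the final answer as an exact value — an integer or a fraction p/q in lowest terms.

1119

Part 1: 5068 = 2^2 * 7 * 181; sigma = (1 + 2 + 4) * (1 + 7) * (1 + 181) = 7 * 8 * 182 = 10192; answer 10192
Part 2: S1 = 10192; m = -27; remainder = value at the root: 5*(-27)^2 - 7*(-27)^1 - 9 = (3645) + (189) + (-9) = 3825; answer 3825
Part 3: S2 = 3825; r = 24; cross terms: (-7*-35 - 24*-4)=341, (24*-14 - 33*-35)=819, (33*17 - 9*-14)=687, (9*9 - -6*17)=183, (-6*10 - -18*9)=102, (-18*-4 - -7*10)=142; twice the area = |2274| = 2274; area = 1137; boundary points = 31 + 3 + 1 + 1 + 1 + 1 = 38; strictly interior points = area - boundary/2 + 1 = 1119; answer 1119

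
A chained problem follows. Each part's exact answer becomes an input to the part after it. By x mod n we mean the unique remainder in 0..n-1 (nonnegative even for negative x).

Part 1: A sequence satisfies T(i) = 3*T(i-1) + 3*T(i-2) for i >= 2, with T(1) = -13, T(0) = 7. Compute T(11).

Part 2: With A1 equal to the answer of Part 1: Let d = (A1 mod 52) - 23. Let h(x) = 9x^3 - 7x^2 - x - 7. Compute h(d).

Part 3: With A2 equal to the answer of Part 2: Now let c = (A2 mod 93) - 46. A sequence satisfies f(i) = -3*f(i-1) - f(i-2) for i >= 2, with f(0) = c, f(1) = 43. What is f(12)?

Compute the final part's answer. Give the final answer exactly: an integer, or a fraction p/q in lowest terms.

-2436599

Part 1: T(2) = 3*(-13) + 3*(7) = -18; iterating: T(2)=-18, T(3)=-93, T(4)=-333, T(5)=-1278, T(6)=-4833, T(7)=-18333, T(8)=-69498, T(9)=-263493, T(10)=-998973, T(11)=-3787398; answer -3787398
Part 2: A1 = -3787398; d = -1; 9*(-1)^3 - 7*(-1)^2 - 1*(-1)^1 - 7 = (-9) + (-7) + (1) + (-7) = -22; answer -22
Part 3: A2 = -22; c = 25; f(2) = -3*(43) - 1*(25) = -154; iterating: f(2)=-154, f(3)=419, f(4)=-1103, f(5)=2890, f(6)=-7567, f(7)=19811, f(8)=-51866, f(9)=135787, f(10)=-355495, f(11)=930698, f(12)=-2436599; answer -2436599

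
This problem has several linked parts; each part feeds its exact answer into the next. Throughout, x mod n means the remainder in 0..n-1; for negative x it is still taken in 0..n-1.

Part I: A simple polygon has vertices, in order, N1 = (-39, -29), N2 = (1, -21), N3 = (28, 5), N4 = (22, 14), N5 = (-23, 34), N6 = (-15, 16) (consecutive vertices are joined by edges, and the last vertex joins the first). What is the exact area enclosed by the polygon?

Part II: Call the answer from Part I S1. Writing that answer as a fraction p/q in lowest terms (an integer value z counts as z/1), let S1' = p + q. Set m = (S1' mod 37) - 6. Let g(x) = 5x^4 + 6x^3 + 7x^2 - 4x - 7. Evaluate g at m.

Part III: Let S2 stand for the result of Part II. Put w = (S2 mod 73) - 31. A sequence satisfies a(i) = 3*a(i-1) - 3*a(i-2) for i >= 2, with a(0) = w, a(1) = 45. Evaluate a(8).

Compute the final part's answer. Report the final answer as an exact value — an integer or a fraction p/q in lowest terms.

Part I: cross terms: (-39*-21 - 1*-29)=848, (1*5 - 28*-21)=593, (28*14 - 22*5)=282, (22*34 - -23*14)=1070, (-23*16 - -15*34)=142, (-15*-29 - -39*16)=1059; twice the area = |3994| = 3994; area = 1997; answer 1997
Part II: S1 = 1997; threaded value p + q = 1998; m = -6; 5*(-6)^4 + 6*(-6)^3 + 7*(-6)^2 - 4*(-6)^1 - 7 = (6480) + (-1296) + (252) + (24) + (-7) = 5453; answer 5453
Part III: S2 = 5453; w = 20; a(2) = 3*(45) - 3*(20) = 75; iterating: a(2)=75, a(3)=90, a(4)=45, a(5)=-135, a(6)=-540, a(7)=-1215, a(8)=-2025; answer -2025

-2025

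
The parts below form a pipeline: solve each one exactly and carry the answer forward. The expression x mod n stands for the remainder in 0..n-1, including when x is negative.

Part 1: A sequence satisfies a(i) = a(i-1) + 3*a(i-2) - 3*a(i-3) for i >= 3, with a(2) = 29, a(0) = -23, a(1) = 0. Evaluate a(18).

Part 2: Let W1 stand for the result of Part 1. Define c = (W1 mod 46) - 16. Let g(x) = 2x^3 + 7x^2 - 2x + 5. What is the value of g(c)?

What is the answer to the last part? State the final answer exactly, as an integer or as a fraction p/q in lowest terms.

-1788

Part 1: a(3) = 1*(29) + 3*(0) - 3*(-23) = 98; iterating: a(3)=98, a(4)=185, a(5)=392, a(6)=653, a(7)=1274, a(8)=2057, a(9)=3920, a(10)=6269, a(11)=11858, a(12)=18905, a(13)=35672, a(14)=56813, a(15)=107114, a(16)=170537, a(17)=321440, a(18)=511709; answer 511709
Part 2: W1 = 511709; c = -11; 2*(-11)^3 + 7*(-11)^2 - 2*(-11)^1 + 5 = (-2662) + (847) + (22) + (5) = -1788; answer -1788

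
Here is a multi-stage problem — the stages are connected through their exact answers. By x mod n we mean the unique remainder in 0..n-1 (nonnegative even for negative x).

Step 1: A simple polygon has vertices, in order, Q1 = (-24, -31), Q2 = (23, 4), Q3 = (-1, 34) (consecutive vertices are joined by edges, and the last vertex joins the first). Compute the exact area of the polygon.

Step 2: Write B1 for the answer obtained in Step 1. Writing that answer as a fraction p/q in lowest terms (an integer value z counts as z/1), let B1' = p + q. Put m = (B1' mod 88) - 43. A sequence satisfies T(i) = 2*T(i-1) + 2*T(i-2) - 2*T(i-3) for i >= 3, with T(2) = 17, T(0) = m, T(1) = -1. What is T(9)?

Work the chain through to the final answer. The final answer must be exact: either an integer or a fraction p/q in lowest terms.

Step 1: cross terms: (-24*4 - 23*-31)=617, (23*34 - -1*4)=786, (-1*-31 - -24*34)=847; twice the area = |2250| = 2250; area = 1125; answer 1125
Step 2: B1 = 1125; threaded value p + q = 1126; m = 27; T(3) = 2*(17) + 2*(-1) - 2*(27) = -22; iterating: T(3)=-22, T(4)=-8, T(5)=-94, T(6)=-160, T(7)=-492, T(8)=-1116, T(9)=-2896; answer -2896

-2896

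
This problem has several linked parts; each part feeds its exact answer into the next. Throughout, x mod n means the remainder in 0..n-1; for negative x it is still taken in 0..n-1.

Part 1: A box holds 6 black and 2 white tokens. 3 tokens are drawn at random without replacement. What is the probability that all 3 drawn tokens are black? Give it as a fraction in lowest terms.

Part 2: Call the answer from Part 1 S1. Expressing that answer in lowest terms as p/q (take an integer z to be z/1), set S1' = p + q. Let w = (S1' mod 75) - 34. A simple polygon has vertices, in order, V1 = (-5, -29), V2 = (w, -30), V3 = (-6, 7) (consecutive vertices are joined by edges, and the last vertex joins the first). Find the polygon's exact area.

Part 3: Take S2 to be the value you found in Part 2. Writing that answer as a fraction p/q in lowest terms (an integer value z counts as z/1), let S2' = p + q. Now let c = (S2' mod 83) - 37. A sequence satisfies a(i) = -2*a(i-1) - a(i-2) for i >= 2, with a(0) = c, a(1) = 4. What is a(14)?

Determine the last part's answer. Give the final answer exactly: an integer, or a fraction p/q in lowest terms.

Part 1: total draws C(8,3) = 56; favorable C(6,3) = 20; P = 5/14; answer 5/14
Part 2: S1 = 5/14; threaded value p + q = 19; w = -15; cross terms: (-5*-30 - -15*-29)=-285, (-15*7 - -6*-30)=-285, (-6*-29 - -5*7)=209; twice the area = |-361| = 361; area = 361/2; answer 361/2
Part 3: S2 = 361/2; threaded value p + q = 363; c = -6; a(2) = -2*(4) - 1*(-6) = -2; iterating: a(2)=-2, a(3)=0, a(4)=2, a(5)=-4, a(6)=6, a(7)=-8, a(8)=10, a(9)=-12, a(10)=14, a(11)=-16, a(12)=18, a(13)=-20, a(14)=22; answer 22

22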